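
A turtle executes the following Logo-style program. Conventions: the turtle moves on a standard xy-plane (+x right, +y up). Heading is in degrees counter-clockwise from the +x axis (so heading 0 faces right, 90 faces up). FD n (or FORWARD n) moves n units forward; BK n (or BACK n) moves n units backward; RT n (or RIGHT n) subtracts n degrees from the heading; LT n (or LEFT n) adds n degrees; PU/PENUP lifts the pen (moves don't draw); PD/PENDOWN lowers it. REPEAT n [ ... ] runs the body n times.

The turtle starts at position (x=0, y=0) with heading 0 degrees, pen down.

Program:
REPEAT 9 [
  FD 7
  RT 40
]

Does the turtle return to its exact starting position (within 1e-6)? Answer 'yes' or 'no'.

Executing turtle program step by step:
Start: pos=(0,0), heading=0, pen down
REPEAT 9 [
  -- iteration 1/9 --
  FD 7: (0,0) -> (7,0) [heading=0, draw]
  RT 40: heading 0 -> 320
  -- iteration 2/9 --
  FD 7: (7,0) -> (12.362,-4.5) [heading=320, draw]
  RT 40: heading 320 -> 280
  -- iteration 3/9 --
  FD 7: (12.362,-4.5) -> (13.578,-11.393) [heading=280, draw]
  RT 40: heading 280 -> 240
  -- iteration 4/9 --
  FD 7: (13.578,-11.393) -> (10.078,-17.455) [heading=240, draw]
  RT 40: heading 240 -> 200
  -- iteration 5/9 --
  FD 7: (10.078,-17.455) -> (3.5,-19.849) [heading=200, draw]
  RT 40: heading 200 -> 160
  -- iteration 6/9 --
  FD 7: (3.5,-19.849) -> (-3.078,-17.455) [heading=160, draw]
  RT 40: heading 160 -> 120
  -- iteration 7/9 --
  FD 7: (-3.078,-17.455) -> (-6.578,-11.393) [heading=120, draw]
  RT 40: heading 120 -> 80
  -- iteration 8/9 --
  FD 7: (-6.578,-11.393) -> (-5.362,-4.5) [heading=80, draw]
  RT 40: heading 80 -> 40
  -- iteration 9/9 --
  FD 7: (-5.362,-4.5) -> (0,0) [heading=40, draw]
  RT 40: heading 40 -> 0
]
Final: pos=(0,0), heading=0, 9 segment(s) drawn

Start position: (0, 0)
Final position: (0, 0)
Distance = 0; < 1e-6 -> CLOSED

Answer: yes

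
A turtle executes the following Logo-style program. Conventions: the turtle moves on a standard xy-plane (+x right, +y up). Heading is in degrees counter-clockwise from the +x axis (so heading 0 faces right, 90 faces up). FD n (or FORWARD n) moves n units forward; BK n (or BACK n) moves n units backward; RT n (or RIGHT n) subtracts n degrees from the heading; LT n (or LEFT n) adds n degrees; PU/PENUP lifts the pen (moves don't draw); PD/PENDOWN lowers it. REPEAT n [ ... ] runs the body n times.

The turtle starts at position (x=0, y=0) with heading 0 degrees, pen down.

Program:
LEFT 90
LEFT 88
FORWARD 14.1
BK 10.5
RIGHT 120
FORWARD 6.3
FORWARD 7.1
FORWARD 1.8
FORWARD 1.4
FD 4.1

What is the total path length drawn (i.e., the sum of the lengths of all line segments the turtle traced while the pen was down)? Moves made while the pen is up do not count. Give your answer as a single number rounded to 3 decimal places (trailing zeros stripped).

Executing turtle program step by step:
Start: pos=(0,0), heading=0, pen down
LT 90: heading 0 -> 90
LT 88: heading 90 -> 178
FD 14.1: (0,0) -> (-14.091,0.492) [heading=178, draw]
BK 10.5: (-14.091,0.492) -> (-3.598,0.126) [heading=178, draw]
RT 120: heading 178 -> 58
FD 6.3: (-3.598,0.126) -> (-0.259,5.468) [heading=58, draw]
FD 7.1: (-0.259,5.468) -> (3.503,11.489) [heading=58, draw]
FD 1.8: (3.503,11.489) -> (4.457,13.016) [heading=58, draw]
FD 1.4: (4.457,13.016) -> (5.199,14.203) [heading=58, draw]
FD 4.1: (5.199,14.203) -> (7.372,17.68) [heading=58, draw]
Final: pos=(7.372,17.68), heading=58, 7 segment(s) drawn

Segment lengths:
  seg 1: (0,0) -> (-14.091,0.492), length = 14.1
  seg 2: (-14.091,0.492) -> (-3.598,0.126), length = 10.5
  seg 3: (-3.598,0.126) -> (-0.259,5.468), length = 6.3
  seg 4: (-0.259,5.468) -> (3.503,11.489), length = 7.1
  seg 5: (3.503,11.489) -> (4.457,13.016), length = 1.8
  seg 6: (4.457,13.016) -> (5.199,14.203), length = 1.4
  seg 7: (5.199,14.203) -> (7.372,17.68), length = 4.1
Total = 45.3

Answer: 45.3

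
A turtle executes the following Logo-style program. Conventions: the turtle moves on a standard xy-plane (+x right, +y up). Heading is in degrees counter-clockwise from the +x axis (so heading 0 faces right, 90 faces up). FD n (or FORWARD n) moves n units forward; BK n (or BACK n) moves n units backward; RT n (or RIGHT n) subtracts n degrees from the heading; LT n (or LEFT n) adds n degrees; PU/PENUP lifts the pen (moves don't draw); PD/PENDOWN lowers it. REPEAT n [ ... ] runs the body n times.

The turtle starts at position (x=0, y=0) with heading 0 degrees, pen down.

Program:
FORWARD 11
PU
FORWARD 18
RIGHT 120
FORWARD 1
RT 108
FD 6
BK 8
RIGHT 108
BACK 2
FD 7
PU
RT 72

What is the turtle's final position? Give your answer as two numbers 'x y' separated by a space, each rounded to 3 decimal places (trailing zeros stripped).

Executing turtle program step by step:
Start: pos=(0,0), heading=0, pen down
FD 11: (0,0) -> (11,0) [heading=0, draw]
PU: pen up
FD 18: (11,0) -> (29,0) [heading=0, move]
RT 120: heading 0 -> 240
FD 1: (29,0) -> (28.5,-0.866) [heading=240, move]
RT 108: heading 240 -> 132
FD 6: (28.5,-0.866) -> (24.485,3.593) [heading=132, move]
BK 8: (24.485,3.593) -> (29.838,-2.352) [heading=132, move]
RT 108: heading 132 -> 24
BK 2: (29.838,-2.352) -> (28.011,-3.166) [heading=24, move]
FD 7: (28.011,-3.166) -> (34.406,-0.319) [heading=24, move]
PU: pen up
RT 72: heading 24 -> 312
Final: pos=(34.406,-0.319), heading=312, 1 segment(s) drawn

Answer: 34.406 -0.319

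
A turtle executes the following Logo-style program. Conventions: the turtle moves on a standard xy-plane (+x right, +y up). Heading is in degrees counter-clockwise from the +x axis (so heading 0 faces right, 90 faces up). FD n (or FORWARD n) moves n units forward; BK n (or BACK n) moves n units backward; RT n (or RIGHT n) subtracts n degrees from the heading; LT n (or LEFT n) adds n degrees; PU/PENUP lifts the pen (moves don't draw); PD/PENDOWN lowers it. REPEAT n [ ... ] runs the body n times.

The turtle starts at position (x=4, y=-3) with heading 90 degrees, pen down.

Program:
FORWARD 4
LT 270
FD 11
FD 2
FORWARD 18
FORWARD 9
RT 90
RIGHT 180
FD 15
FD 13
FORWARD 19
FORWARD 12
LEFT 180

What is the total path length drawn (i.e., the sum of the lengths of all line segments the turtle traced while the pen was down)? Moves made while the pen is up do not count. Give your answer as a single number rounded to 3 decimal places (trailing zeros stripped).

Answer: 103

Derivation:
Executing turtle program step by step:
Start: pos=(4,-3), heading=90, pen down
FD 4: (4,-3) -> (4,1) [heading=90, draw]
LT 270: heading 90 -> 0
FD 11: (4,1) -> (15,1) [heading=0, draw]
FD 2: (15,1) -> (17,1) [heading=0, draw]
FD 18: (17,1) -> (35,1) [heading=0, draw]
FD 9: (35,1) -> (44,1) [heading=0, draw]
RT 90: heading 0 -> 270
RT 180: heading 270 -> 90
FD 15: (44,1) -> (44,16) [heading=90, draw]
FD 13: (44,16) -> (44,29) [heading=90, draw]
FD 19: (44,29) -> (44,48) [heading=90, draw]
FD 12: (44,48) -> (44,60) [heading=90, draw]
LT 180: heading 90 -> 270
Final: pos=(44,60), heading=270, 9 segment(s) drawn

Segment lengths:
  seg 1: (4,-3) -> (4,1), length = 4
  seg 2: (4,1) -> (15,1), length = 11
  seg 3: (15,1) -> (17,1), length = 2
  seg 4: (17,1) -> (35,1), length = 18
  seg 5: (35,1) -> (44,1), length = 9
  seg 6: (44,1) -> (44,16), length = 15
  seg 7: (44,16) -> (44,29), length = 13
  seg 8: (44,29) -> (44,48), length = 19
  seg 9: (44,48) -> (44,60), length = 12
Total = 103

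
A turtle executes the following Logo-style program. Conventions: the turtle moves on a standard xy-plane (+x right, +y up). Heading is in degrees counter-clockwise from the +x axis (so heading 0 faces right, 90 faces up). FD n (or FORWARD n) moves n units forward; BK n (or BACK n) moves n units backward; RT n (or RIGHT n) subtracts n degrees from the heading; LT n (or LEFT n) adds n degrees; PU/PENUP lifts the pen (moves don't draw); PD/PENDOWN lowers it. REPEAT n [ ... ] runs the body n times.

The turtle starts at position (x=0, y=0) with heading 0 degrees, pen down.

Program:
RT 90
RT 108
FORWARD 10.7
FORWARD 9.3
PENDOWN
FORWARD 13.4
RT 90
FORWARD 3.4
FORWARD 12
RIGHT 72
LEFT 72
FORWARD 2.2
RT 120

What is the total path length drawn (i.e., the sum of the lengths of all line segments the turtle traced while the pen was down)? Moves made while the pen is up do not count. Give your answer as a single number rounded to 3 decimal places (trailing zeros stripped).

Executing turtle program step by step:
Start: pos=(0,0), heading=0, pen down
RT 90: heading 0 -> 270
RT 108: heading 270 -> 162
FD 10.7: (0,0) -> (-10.176,3.306) [heading=162, draw]
FD 9.3: (-10.176,3.306) -> (-19.021,6.18) [heading=162, draw]
PD: pen down
FD 13.4: (-19.021,6.18) -> (-31.765,10.321) [heading=162, draw]
RT 90: heading 162 -> 72
FD 3.4: (-31.765,10.321) -> (-30.715,13.555) [heading=72, draw]
FD 12: (-30.715,13.555) -> (-27.006,24.967) [heading=72, draw]
RT 72: heading 72 -> 0
LT 72: heading 0 -> 72
FD 2.2: (-27.006,24.967) -> (-26.327,27.06) [heading=72, draw]
RT 120: heading 72 -> 312
Final: pos=(-26.327,27.06), heading=312, 6 segment(s) drawn

Segment lengths:
  seg 1: (0,0) -> (-10.176,3.306), length = 10.7
  seg 2: (-10.176,3.306) -> (-19.021,6.18), length = 9.3
  seg 3: (-19.021,6.18) -> (-31.765,10.321), length = 13.4
  seg 4: (-31.765,10.321) -> (-30.715,13.555), length = 3.4
  seg 5: (-30.715,13.555) -> (-27.006,24.967), length = 12
  seg 6: (-27.006,24.967) -> (-26.327,27.06), length = 2.2
Total = 51

Answer: 51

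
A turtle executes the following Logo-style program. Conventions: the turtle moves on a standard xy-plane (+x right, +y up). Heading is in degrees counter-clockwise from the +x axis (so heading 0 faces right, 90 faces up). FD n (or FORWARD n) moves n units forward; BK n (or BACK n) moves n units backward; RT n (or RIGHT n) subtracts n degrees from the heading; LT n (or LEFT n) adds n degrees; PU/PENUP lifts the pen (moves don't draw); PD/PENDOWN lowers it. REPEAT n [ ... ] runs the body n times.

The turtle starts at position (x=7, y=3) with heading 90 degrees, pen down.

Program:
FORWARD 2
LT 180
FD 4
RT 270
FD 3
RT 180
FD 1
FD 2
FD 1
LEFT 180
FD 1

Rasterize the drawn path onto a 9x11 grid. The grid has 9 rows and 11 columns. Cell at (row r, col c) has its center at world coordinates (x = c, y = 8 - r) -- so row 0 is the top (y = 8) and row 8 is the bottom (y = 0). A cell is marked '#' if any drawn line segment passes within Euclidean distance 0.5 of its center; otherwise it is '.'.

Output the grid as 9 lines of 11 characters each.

Segment 0: (7,3) -> (7,5)
Segment 1: (7,5) -> (7,1)
Segment 2: (7,1) -> (10,1)
Segment 3: (10,1) -> (9,1)
Segment 4: (9,1) -> (7,1)
Segment 5: (7,1) -> (6,1)
Segment 6: (6,1) -> (7,1)

Answer: ...........
...........
...........
.......#...
.......#...
.......#...
.......#...
......#####
...........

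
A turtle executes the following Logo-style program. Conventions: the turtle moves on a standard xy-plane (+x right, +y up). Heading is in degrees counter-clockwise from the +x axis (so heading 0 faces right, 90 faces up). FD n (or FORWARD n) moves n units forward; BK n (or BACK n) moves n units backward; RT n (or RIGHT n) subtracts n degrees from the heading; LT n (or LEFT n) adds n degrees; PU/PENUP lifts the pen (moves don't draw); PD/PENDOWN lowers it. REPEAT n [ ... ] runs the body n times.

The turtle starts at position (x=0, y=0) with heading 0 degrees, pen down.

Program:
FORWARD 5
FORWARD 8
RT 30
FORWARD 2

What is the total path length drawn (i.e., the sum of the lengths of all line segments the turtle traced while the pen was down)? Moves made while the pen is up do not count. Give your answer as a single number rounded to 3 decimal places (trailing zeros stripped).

Answer: 15

Derivation:
Executing turtle program step by step:
Start: pos=(0,0), heading=0, pen down
FD 5: (0,0) -> (5,0) [heading=0, draw]
FD 8: (5,0) -> (13,0) [heading=0, draw]
RT 30: heading 0 -> 330
FD 2: (13,0) -> (14.732,-1) [heading=330, draw]
Final: pos=(14.732,-1), heading=330, 3 segment(s) drawn

Segment lengths:
  seg 1: (0,0) -> (5,0), length = 5
  seg 2: (5,0) -> (13,0), length = 8
  seg 3: (13,0) -> (14.732,-1), length = 2
Total = 15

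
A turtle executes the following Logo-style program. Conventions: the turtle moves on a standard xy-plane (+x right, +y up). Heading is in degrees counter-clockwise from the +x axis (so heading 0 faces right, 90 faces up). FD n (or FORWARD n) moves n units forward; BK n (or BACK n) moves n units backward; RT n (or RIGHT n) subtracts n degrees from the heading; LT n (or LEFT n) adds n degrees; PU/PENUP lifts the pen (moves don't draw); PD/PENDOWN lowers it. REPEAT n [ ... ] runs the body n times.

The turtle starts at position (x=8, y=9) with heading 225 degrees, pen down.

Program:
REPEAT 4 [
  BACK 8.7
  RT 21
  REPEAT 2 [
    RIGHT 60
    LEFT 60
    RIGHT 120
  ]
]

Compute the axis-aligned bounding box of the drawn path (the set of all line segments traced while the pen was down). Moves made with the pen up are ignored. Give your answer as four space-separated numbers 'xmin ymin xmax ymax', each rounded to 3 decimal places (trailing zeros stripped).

Answer: 3.164 9 14.152 20.266

Derivation:
Executing turtle program step by step:
Start: pos=(8,9), heading=225, pen down
REPEAT 4 [
  -- iteration 1/4 --
  BK 8.7: (8,9) -> (14.152,15.152) [heading=225, draw]
  RT 21: heading 225 -> 204
  REPEAT 2 [
    -- iteration 1/2 --
    RT 60: heading 204 -> 144
    LT 60: heading 144 -> 204
    RT 120: heading 204 -> 84
    -- iteration 2/2 --
    RT 60: heading 84 -> 24
    LT 60: heading 24 -> 84
    RT 120: heading 84 -> 324
  ]
  -- iteration 2/4 --
  BK 8.7: (14.152,15.152) -> (7.113,20.266) [heading=324, draw]
  RT 21: heading 324 -> 303
  REPEAT 2 [
    -- iteration 1/2 --
    RT 60: heading 303 -> 243
    LT 60: heading 243 -> 303
    RT 120: heading 303 -> 183
    -- iteration 2/2 --
    RT 60: heading 183 -> 123
    LT 60: heading 123 -> 183
    RT 120: heading 183 -> 63
  ]
  -- iteration 3/4 --
  BK 8.7: (7.113,20.266) -> (3.164,12.514) [heading=63, draw]
  RT 21: heading 63 -> 42
  REPEAT 2 [
    -- iteration 1/2 --
    RT 60: heading 42 -> 342
    LT 60: heading 342 -> 42
    RT 120: heading 42 -> 282
    -- iteration 2/2 --
    RT 60: heading 282 -> 222
    LT 60: heading 222 -> 282
    RT 120: heading 282 -> 162
  ]
  -- iteration 4/4 --
  BK 8.7: (3.164,12.514) -> (11.438,9.825) [heading=162, draw]
  RT 21: heading 162 -> 141
  REPEAT 2 [
    -- iteration 1/2 --
    RT 60: heading 141 -> 81
    LT 60: heading 81 -> 141
    RT 120: heading 141 -> 21
    -- iteration 2/2 --
    RT 60: heading 21 -> 321
    LT 60: heading 321 -> 21
    RT 120: heading 21 -> 261
  ]
]
Final: pos=(11.438,9.825), heading=261, 4 segment(s) drawn

Segment endpoints: x in {3.164, 7.113, 8, 11.438, 14.152}, y in {9, 9.825, 12.514, 15.152, 20.266}
xmin=3.164, ymin=9, xmax=14.152, ymax=20.266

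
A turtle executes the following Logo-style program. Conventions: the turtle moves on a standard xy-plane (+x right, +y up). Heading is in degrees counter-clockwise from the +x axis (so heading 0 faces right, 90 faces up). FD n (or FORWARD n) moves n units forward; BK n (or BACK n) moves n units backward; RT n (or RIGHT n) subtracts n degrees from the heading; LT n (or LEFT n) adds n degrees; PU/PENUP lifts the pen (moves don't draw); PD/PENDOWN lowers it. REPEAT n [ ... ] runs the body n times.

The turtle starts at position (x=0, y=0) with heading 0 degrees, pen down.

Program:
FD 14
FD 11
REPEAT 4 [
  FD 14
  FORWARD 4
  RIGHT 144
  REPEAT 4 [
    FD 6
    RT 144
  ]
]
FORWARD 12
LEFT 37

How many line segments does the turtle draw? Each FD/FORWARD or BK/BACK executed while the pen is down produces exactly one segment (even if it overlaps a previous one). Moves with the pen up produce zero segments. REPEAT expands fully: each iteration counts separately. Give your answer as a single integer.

Answer: 27

Derivation:
Executing turtle program step by step:
Start: pos=(0,0), heading=0, pen down
FD 14: (0,0) -> (14,0) [heading=0, draw]
FD 11: (14,0) -> (25,0) [heading=0, draw]
REPEAT 4 [
  -- iteration 1/4 --
  FD 14: (25,0) -> (39,0) [heading=0, draw]
  FD 4: (39,0) -> (43,0) [heading=0, draw]
  RT 144: heading 0 -> 216
  REPEAT 4 [
    -- iteration 1/4 --
    FD 6: (43,0) -> (38.146,-3.527) [heading=216, draw]
    RT 144: heading 216 -> 72
    -- iteration 2/4 --
    FD 6: (38.146,-3.527) -> (40,2.18) [heading=72, draw]
    RT 144: heading 72 -> 288
    -- iteration 3/4 --
    FD 6: (40,2.18) -> (41.854,-3.527) [heading=288, draw]
    RT 144: heading 288 -> 144
    -- iteration 4/4 --
    FD 6: (41.854,-3.527) -> (37,0) [heading=144, draw]
    RT 144: heading 144 -> 0
  ]
  -- iteration 2/4 --
  FD 14: (37,0) -> (51,0) [heading=0, draw]
  FD 4: (51,0) -> (55,0) [heading=0, draw]
  RT 144: heading 0 -> 216
  REPEAT 4 [
    -- iteration 1/4 --
    FD 6: (55,0) -> (50.146,-3.527) [heading=216, draw]
    RT 144: heading 216 -> 72
    -- iteration 2/4 --
    FD 6: (50.146,-3.527) -> (52,2.18) [heading=72, draw]
    RT 144: heading 72 -> 288
    -- iteration 3/4 --
    FD 6: (52,2.18) -> (53.854,-3.527) [heading=288, draw]
    RT 144: heading 288 -> 144
    -- iteration 4/4 --
    FD 6: (53.854,-3.527) -> (49,0) [heading=144, draw]
    RT 144: heading 144 -> 0
  ]
  -- iteration 3/4 --
  FD 14: (49,0) -> (63,0) [heading=0, draw]
  FD 4: (63,0) -> (67,0) [heading=0, draw]
  RT 144: heading 0 -> 216
  REPEAT 4 [
    -- iteration 1/4 --
    FD 6: (67,0) -> (62.146,-3.527) [heading=216, draw]
    RT 144: heading 216 -> 72
    -- iteration 2/4 --
    FD 6: (62.146,-3.527) -> (64,2.18) [heading=72, draw]
    RT 144: heading 72 -> 288
    -- iteration 3/4 --
    FD 6: (64,2.18) -> (65.854,-3.527) [heading=288, draw]
    RT 144: heading 288 -> 144
    -- iteration 4/4 --
    FD 6: (65.854,-3.527) -> (61,0) [heading=144, draw]
    RT 144: heading 144 -> 0
  ]
  -- iteration 4/4 --
  FD 14: (61,0) -> (75,0) [heading=0, draw]
  FD 4: (75,0) -> (79,0) [heading=0, draw]
  RT 144: heading 0 -> 216
  REPEAT 4 [
    -- iteration 1/4 --
    FD 6: (79,0) -> (74.146,-3.527) [heading=216, draw]
    RT 144: heading 216 -> 72
    -- iteration 2/4 --
    FD 6: (74.146,-3.527) -> (76,2.18) [heading=72, draw]
    RT 144: heading 72 -> 288
    -- iteration 3/4 --
    FD 6: (76,2.18) -> (77.854,-3.527) [heading=288, draw]
    RT 144: heading 288 -> 144
    -- iteration 4/4 --
    FD 6: (77.854,-3.527) -> (73,0) [heading=144, draw]
    RT 144: heading 144 -> 0
  ]
]
FD 12: (73,0) -> (85,0) [heading=0, draw]
LT 37: heading 0 -> 37
Final: pos=(85,0), heading=37, 27 segment(s) drawn
Segments drawn: 27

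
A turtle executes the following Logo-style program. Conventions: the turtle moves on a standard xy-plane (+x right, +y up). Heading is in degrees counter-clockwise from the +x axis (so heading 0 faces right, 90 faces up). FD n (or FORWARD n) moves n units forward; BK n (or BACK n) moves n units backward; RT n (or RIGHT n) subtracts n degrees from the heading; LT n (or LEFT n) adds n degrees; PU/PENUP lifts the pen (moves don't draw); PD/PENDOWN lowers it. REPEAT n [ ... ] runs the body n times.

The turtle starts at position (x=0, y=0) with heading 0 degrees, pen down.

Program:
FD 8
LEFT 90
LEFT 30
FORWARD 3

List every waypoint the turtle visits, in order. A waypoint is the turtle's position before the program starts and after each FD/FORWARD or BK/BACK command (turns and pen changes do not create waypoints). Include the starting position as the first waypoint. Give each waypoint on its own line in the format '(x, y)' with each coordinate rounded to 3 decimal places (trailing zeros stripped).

Answer: (0, 0)
(8, 0)
(6.5, 2.598)

Derivation:
Executing turtle program step by step:
Start: pos=(0,0), heading=0, pen down
FD 8: (0,0) -> (8,0) [heading=0, draw]
LT 90: heading 0 -> 90
LT 30: heading 90 -> 120
FD 3: (8,0) -> (6.5,2.598) [heading=120, draw]
Final: pos=(6.5,2.598), heading=120, 2 segment(s) drawn
Waypoints (3 total):
(0, 0)
(8, 0)
(6.5, 2.598)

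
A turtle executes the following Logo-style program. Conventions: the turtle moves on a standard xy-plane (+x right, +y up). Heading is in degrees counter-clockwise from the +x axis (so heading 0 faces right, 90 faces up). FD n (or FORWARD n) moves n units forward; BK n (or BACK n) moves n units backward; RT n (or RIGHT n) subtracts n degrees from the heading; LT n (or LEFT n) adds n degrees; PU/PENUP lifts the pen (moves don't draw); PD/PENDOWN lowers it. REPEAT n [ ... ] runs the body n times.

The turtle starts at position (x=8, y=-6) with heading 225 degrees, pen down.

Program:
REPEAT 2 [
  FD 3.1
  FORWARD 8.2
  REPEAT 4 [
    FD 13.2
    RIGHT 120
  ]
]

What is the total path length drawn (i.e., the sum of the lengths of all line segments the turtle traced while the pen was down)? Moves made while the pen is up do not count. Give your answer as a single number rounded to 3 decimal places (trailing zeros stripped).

Answer: 128.2

Derivation:
Executing turtle program step by step:
Start: pos=(8,-6), heading=225, pen down
REPEAT 2 [
  -- iteration 1/2 --
  FD 3.1: (8,-6) -> (5.808,-8.192) [heading=225, draw]
  FD 8.2: (5.808,-8.192) -> (0.01,-13.99) [heading=225, draw]
  REPEAT 4 [
    -- iteration 1/4 --
    FD 13.2: (0.01,-13.99) -> (-9.324,-23.324) [heading=225, draw]
    RT 120: heading 225 -> 105
    -- iteration 2/4 --
    FD 13.2: (-9.324,-23.324) -> (-12.741,-10.574) [heading=105, draw]
    RT 120: heading 105 -> 345
    -- iteration 3/4 --
    FD 13.2: (-12.741,-10.574) -> (0.01,-13.99) [heading=345, draw]
    RT 120: heading 345 -> 225
    -- iteration 4/4 --
    FD 13.2: (0.01,-13.99) -> (-9.324,-23.324) [heading=225, draw]
    RT 120: heading 225 -> 105
  ]
  -- iteration 2/2 --
  FD 3.1: (-9.324,-23.324) -> (-10.126,-20.33) [heading=105, draw]
  FD 8.2: (-10.126,-20.33) -> (-12.249,-12.409) [heading=105, draw]
  REPEAT 4 [
    -- iteration 1/4 --
    FD 13.2: (-12.249,-12.409) -> (-15.665,0.341) [heading=105, draw]
    RT 120: heading 105 -> 345
    -- iteration 2/4 --
    FD 13.2: (-15.665,0.341) -> (-2.915,-3.075) [heading=345, draw]
    RT 120: heading 345 -> 225
    -- iteration 3/4 --
    FD 13.2: (-2.915,-3.075) -> (-12.249,-12.409) [heading=225, draw]
    RT 120: heading 225 -> 105
    -- iteration 4/4 --
    FD 13.2: (-12.249,-12.409) -> (-15.665,0.341) [heading=105, draw]
    RT 120: heading 105 -> 345
  ]
]
Final: pos=(-15.665,0.341), heading=345, 12 segment(s) drawn

Segment lengths:
  seg 1: (8,-6) -> (5.808,-8.192), length = 3.1
  seg 2: (5.808,-8.192) -> (0.01,-13.99), length = 8.2
  seg 3: (0.01,-13.99) -> (-9.324,-23.324), length = 13.2
  seg 4: (-9.324,-23.324) -> (-12.741,-10.574), length = 13.2
  seg 5: (-12.741,-10.574) -> (0.01,-13.99), length = 13.2
  seg 6: (0.01,-13.99) -> (-9.324,-23.324), length = 13.2
  seg 7: (-9.324,-23.324) -> (-10.126,-20.33), length = 3.1
  seg 8: (-10.126,-20.33) -> (-12.249,-12.409), length = 8.2
  seg 9: (-12.249,-12.409) -> (-15.665,0.341), length = 13.2
  seg 10: (-15.665,0.341) -> (-2.915,-3.075), length = 13.2
  seg 11: (-2.915,-3.075) -> (-12.249,-12.409), length = 13.2
  seg 12: (-12.249,-12.409) -> (-15.665,0.341), length = 13.2
Total = 128.2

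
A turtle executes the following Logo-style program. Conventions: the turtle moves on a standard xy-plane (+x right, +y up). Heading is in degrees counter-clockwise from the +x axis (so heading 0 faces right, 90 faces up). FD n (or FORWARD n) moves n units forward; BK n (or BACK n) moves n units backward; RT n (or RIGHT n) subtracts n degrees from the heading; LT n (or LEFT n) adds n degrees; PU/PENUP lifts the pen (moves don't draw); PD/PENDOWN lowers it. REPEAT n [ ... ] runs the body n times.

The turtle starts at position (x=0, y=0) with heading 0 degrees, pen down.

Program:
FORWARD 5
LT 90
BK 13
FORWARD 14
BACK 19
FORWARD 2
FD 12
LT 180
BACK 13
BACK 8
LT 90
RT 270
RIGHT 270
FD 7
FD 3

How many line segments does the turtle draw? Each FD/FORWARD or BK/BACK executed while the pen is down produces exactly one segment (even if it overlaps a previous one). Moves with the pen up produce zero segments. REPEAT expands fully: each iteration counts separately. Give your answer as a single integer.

Answer: 10

Derivation:
Executing turtle program step by step:
Start: pos=(0,0), heading=0, pen down
FD 5: (0,0) -> (5,0) [heading=0, draw]
LT 90: heading 0 -> 90
BK 13: (5,0) -> (5,-13) [heading=90, draw]
FD 14: (5,-13) -> (5,1) [heading=90, draw]
BK 19: (5,1) -> (5,-18) [heading=90, draw]
FD 2: (5,-18) -> (5,-16) [heading=90, draw]
FD 12: (5,-16) -> (5,-4) [heading=90, draw]
LT 180: heading 90 -> 270
BK 13: (5,-4) -> (5,9) [heading=270, draw]
BK 8: (5,9) -> (5,17) [heading=270, draw]
LT 90: heading 270 -> 0
RT 270: heading 0 -> 90
RT 270: heading 90 -> 180
FD 7: (5,17) -> (-2,17) [heading=180, draw]
FD 3: (-2,17) -> (-5,17) [heading=180, draw]
Final: pos=(-5,17), heading=180, 10 segment(s) drawn
Segments drawn: 10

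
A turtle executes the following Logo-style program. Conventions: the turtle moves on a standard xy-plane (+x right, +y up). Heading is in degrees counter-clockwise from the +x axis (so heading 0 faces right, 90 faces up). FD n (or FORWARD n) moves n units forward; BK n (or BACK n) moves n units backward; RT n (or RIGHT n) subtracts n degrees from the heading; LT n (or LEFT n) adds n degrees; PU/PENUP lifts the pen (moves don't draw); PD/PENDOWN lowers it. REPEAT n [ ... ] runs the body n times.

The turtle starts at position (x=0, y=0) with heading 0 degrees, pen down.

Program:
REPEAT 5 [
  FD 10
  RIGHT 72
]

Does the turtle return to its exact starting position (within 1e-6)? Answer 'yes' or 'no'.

Answer: yes

Derivation:
Executing turtle program step by step:
Start: pos=(0,0), heading=0, pen down
REPEAT 5 [
  -- iteration 1/5 --
  FD 10: (0,0) -> (10,0) [heading=0, draw]
  RT 72: heading 0 -> 288
  -- iteration 2/5 --
  FD 10: (10,0) -> (13.09,-9.511) [heading=288, draw]
  RT 72: heading 288 -> 216
  -- iteration 3/5 --
  FD 10: (13.09,-9.511) -> (5,-15.388) [heading=216, draw]
  RT 72: heading 216 -> 144
  -- iteration 4/5 --
  FD 10: (5,-15.388) -> (-3.09,-9.511) [heading=144, draw]
  RT 72: heading 144 -> 72
  -- iteration 5/5 --
  FD 10: (-3.09,-9.511) -> (0,0) [heading=72, draw]
  RT 72: heading 72 -> 0
]
Final: pos=(0,0), heading=0, 5 segment(s) drawn

Start position: (0, 0)
Final position: (0, 0)
Distance = 0; < 1e-6 -> CLOSED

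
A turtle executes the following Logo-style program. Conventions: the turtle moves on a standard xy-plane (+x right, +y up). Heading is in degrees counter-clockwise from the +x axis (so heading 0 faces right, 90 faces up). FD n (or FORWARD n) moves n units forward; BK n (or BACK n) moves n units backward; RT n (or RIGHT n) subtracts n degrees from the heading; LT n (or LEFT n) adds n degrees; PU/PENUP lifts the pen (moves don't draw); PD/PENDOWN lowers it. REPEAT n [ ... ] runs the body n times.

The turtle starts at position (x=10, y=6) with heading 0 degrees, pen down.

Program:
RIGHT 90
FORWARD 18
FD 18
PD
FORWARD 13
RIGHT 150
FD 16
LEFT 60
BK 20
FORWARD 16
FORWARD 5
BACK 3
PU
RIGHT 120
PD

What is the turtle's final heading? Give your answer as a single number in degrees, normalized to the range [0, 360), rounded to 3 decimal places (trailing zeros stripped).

Answer: 60

Derivation:
Executing turtle program step by step:
Start: pos=(10,6), heading=0, pen down
RT 90: heading 0 -> 270
FD 18: (10,6) -> (10,-12) [heading=270, draw]
FD 18: (10,-12) -> (10,-30) [heading=270, draw]
PD: pen down
FD 13: (10,-30) -> (10,-43) [heading=270, draw]
RT 150: heading 270 -> 120
FD 16: (10,-43) -> (2,-29.144) [heading=120, draw]
LT 60: heading 120 -> 180
BK 20: (2,-29.144) -> (22,-29.144) [heading=180, draw]
FD 16: (22,-29.144) -> (6,-29.144) [heading=180, draw]
FD 5: (6,-29.144) -> (1,-29.144) [heading=180, draw]
BK 3: (1,-29.144) -> (4,-29.144) [heading=180, draw]
PU: pen up
RT 120: heading 180 -> 60
PD: pen down
Final: pos=(4,-29.144), heading=60, 8 segment(s) drawn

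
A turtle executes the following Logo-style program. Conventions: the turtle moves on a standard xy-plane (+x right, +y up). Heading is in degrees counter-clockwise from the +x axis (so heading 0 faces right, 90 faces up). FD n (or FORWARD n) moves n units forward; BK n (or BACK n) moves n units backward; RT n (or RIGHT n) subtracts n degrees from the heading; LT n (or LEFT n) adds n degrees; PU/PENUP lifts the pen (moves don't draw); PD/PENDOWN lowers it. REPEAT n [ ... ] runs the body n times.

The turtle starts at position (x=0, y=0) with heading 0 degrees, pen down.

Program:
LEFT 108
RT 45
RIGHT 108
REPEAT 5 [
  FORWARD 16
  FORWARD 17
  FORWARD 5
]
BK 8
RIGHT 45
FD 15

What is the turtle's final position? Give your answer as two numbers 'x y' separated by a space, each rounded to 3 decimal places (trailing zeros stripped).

Answer: 128.693 -143.693

Derivation:
Executing turtle program step by step:
Start: pos=(0,0), heading=0, pen down
LT 108: heading 0 -> 108
RT 45: heading 108 -> 63
RT 108: heading 63 -> 315
REPEAT 5 [
  -- iteration 1/5 --
  FD 16: (0,0) -> (11.314,-11.314) [heading=315, draw]
  FD 17: (11.314,-11.314) -> (23.335,-23.335) [heading=315, draw]
  FD 5: (23.335,-23.335) -> (26.87,-26.87) [heading=315, draw]
  -- iteration 2/5 --
  FD 16: (26.87,-26.87) -> (38.184,-38.184) [heading=315, draw]
  FD 17: (38.184,-38.184) -> (50.205,-50.205) [heading=315, draw]
  FD 5: (50.205,-50.205) -> (53.74,-53.74) [heading=315, draw]
  -- iteration 3/5 --
  FD 16: (53.74,-53.74) -> (65.054,-65.054) [heading=315, draw]
  FD 17: (65.054,-65.054) -> (77.075,-77.075) [heading=315, draw]
  FD 5: (77.075,-77.075) -> (80.61,-80.61) [heading=315, draw]
  -- iteration 4/5 --
  FD 16: (80.61,-80.61) -> (91.924,-91.924) [heading=315, draw]
  FD 17: (91.924,-91.924) -> (103.945,-103.945) [heading=315, draw]
  FD 5: (103.945,-103.945) -> (107.48,-107.48) [heading=315, draw]
  -- iteration 5/5 --
  FD 16: (107.48,-107.48) -> (118.794,-118.794) [heading=315, draw]
  FD 17: (118.794,-118.794) -> (130.815,-130.815) [heading=315, draw]
  FD 5: (130.815,-130.815) -> (134.35,-134.35) [heading=315, draw]
]
BK 8: (134.35,-134.35) -> (128.693,-128.693) [heading=315, draw]
RT 45: heading 315 -> 270
FD 15: (128.693,-128.693) -> (128.693,-143.693) [heading=270, draw]
Final: pos=(128.693,-143.693), heading=270, 17 segment(s) drawn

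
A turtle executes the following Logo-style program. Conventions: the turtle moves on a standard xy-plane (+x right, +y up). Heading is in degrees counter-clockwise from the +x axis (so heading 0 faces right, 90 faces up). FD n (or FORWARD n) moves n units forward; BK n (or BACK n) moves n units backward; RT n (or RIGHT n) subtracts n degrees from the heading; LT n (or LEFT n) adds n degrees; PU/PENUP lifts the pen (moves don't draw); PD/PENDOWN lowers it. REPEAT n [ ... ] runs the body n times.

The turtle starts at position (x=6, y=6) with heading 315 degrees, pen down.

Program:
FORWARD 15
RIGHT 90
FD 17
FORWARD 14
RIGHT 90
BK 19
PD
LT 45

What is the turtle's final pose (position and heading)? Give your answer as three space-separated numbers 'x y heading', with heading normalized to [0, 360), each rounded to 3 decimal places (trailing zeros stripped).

Answer: 8.121 -39.962 180

Derivation:
Executing turtle program step by step:
Start: pos=(6,6), heading=315, pen down
FD 15: (6,6) -> (16.607,-4.607) [heading=315, draw]
RT 90: heading 315 -> 225
FD 17: (16.607,-4.607) -> (4.586,-16.627) [heading=225, draw]
FD 14: (4.586,-16.627) -> (-5.314,-26.527) [heading=225, draw]
RT 90: heading 225 -> 135
BK 19: (-5.314,-26.527) -> (8.121,-39.962) [heading=135, draw]
PD: pen down
LT 45: heading 135 -> 180
Final: pos=(8.121,-39.962), heading=180, 4 segment(s) drawn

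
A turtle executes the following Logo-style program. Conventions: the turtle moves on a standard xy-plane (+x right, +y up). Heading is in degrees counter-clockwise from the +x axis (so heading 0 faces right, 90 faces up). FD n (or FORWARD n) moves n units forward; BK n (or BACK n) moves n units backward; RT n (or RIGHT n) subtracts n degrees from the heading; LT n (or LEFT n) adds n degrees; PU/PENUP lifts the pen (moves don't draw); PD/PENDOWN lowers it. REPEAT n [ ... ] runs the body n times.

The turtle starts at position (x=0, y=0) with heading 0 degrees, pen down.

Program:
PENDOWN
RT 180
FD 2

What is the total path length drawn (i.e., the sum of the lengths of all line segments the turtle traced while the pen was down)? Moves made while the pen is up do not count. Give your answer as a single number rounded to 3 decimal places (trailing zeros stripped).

Executing turtle program step by step:
Start: pos=(0,0), heading=0, pen down
PD: pen down
RT 180: heading 0 -> 180
FD 2: (0,0) -> (-2,0) [heading=180, draw]
Final: pos=(-2,0), heading=180, 1 segment(s) drawn

Segment lengths:
  seg 1: (0,0) -> (-2,0), length = 2
Total = 2

Answer: 2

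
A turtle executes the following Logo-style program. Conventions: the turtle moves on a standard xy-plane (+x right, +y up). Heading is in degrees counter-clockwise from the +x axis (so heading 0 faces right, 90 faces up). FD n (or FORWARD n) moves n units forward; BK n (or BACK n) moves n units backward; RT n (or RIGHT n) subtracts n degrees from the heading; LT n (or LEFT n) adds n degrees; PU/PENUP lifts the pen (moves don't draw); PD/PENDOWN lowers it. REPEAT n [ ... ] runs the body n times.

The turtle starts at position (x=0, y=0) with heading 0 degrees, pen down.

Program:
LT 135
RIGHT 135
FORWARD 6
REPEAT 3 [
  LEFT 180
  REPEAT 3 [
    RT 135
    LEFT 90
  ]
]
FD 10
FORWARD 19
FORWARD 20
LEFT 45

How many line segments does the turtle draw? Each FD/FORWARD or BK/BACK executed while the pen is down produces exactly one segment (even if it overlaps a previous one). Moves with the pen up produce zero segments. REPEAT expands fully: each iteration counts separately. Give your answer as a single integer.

Executing turtle program step by step:
Start: pos=(0,0), heading=0, pen down
LT 135: heading 0 -> 135
RT 135: heading 135 -> 0
FD 6: (0,0) -> (6,0) [heading=0, draw]
REPEAT 3 [
  -- iteration 1/3 --
  LT 180: heading 0 -> 180
  REPEAT 3 [
    -- iteration 1/3 --
    RT 135: heading 180 -> 45
    LT 90: heading 45 -> 135
    -- iteration 2/3 --
    RT 135: heading 135 -> 0
    LT 90: heading 0 -> 90
    -- iteration 3/3 --
    RT 135: heading 90 -> 315
    LT 90: heading 315 -> 45
  ]
  -- iteration 2/3 --
  LT 180: heading 45 -> 225
  REPEAT 3 [
    -- iteration 1/3 --
    RT 135: heading 225 -> 90
    LT 90: heading 90 -> 180
    -- iteration 2/3 --
    RT 135: heading 180 -> 45
    LT 90: heading 45 -> 135
    -- iteration 3/3 --
    RT 135: heading 135 -> 0
    LT 90: heading 0 -> 90
  ]
  -- iteration 3/3 --
  LT 180: heading 90 -> 270
  REPEAT 3 [
    -- iteration 1/3 --
    RT 135: heading 270 -> 135
    LT 90: heading 135 -> 225
    -- iteration 2/3 --
    RT 135: heading 225 -> 90
    LT 90: heading 90 -> 180
    -- iteration 3/3 --
    RT 135: heading 180 -> 45
    LT 90: heading 45 -> 135
  ]
]
FD 10: (6,0) -> (-1.071,7.071) [heading=135, draw]
FD 19: (-1.071,7.071) -> (-14.506,20.506) [heading=135, draw]
FD 20: (-14.506,20.506) -> (-28.648,34.648) [heading=135, draw]
LT 45: heading 135 -> 180
Final: pos=(-28.648,34.648), heading=180, 4 segment(s) drawn
Segments drawn: 4

Answer: 4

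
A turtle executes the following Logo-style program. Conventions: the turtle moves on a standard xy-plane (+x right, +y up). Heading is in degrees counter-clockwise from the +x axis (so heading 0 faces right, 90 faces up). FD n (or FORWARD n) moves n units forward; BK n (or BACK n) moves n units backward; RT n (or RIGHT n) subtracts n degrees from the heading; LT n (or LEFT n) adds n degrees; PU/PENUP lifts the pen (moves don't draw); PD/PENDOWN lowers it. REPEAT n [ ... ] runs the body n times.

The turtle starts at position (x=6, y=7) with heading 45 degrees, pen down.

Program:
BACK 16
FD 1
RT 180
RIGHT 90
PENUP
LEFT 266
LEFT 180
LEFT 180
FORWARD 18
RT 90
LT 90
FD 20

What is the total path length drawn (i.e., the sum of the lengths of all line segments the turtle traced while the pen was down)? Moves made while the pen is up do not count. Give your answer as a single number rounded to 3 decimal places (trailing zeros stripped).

Executing turtle program step by step:
Start: pos=(6,7), heading=45, pen down
BK 16: (6,7) -> (-5.314,-4.314) [heading=45, draw]
FD 1: (-5.314,-4.314) -> (-4.607,-3.607) [heading=45, draw]
RT 180: heading 45 -> 225
RT 90: heading 225 -> 135
PU: pen up
LT 266: heading 135 -> 41
LT 180: heading 41 -> 221
LT 180: heading 221 -> 41
FD 18: (-4.607,-3.607) -> (8.978,8.202) [heading=41, move]
RT 90: heading 41 -> 311
LT 90: heading 311 -> 41
FD 20: (8.978,8.202) -> (24.072,21.324) [heading=41, move]
Final: pos=(24.072,21.324), heading=41, 2 segment(s) drawn

Segment lengths:
  seg 1: (6,7) -> (-5.314,-4.314), length = 16
  seg 2: (-5.314,-4.314) -> (-4.607,-3.607), length = 1
Total = 17

Answer: 17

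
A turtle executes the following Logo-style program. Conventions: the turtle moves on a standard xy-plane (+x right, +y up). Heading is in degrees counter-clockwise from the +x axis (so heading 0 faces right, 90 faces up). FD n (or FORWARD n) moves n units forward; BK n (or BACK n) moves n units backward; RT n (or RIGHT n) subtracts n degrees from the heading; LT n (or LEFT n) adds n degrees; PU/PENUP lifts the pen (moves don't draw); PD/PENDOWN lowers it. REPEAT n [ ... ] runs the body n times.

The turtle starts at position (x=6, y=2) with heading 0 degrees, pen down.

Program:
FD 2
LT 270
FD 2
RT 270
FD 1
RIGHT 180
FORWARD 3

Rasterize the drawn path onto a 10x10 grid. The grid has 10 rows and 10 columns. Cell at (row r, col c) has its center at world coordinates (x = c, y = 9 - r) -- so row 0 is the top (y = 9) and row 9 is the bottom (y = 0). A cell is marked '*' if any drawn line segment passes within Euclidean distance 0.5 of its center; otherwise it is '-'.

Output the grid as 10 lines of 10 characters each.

Answer: ----------
----------
----------
----------
----------
----------
----------
------***-
--------*-
------****

Derivation:
Segment 0: (6,2) -> (8,2)
Segment 1: (8,2) -> (8,0)
Segment 2: (8,0) -> (9,0)
Segment 3: (9,0) -> (6,-0)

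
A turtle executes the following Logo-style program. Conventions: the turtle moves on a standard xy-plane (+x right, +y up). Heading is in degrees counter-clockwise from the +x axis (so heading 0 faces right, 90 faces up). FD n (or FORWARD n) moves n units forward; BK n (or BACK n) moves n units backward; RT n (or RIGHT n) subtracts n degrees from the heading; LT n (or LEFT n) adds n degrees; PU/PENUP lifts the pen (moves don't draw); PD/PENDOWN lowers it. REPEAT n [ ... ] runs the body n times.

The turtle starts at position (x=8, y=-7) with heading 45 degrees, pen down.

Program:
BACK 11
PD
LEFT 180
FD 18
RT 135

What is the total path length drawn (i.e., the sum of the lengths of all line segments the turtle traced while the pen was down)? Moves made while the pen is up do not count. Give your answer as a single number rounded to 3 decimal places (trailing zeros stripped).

Executing turtle program step by step:
Start: pos=(8,-7), heading=45, pen down
BK 11: (8,-7) -> (0.222,-14.778) [heading=45, draw]
PD: pen down
LT 180: heading 45 -> 225
FD 18: (0.222,-14.778) -> (-12.506,-27.506) [heading=225, draw]
RT 135: heading 225 -> 90
Final: pos=(-12.506,-27.506), heading=90, 2 segment(s) drawn

Segment lengths:
  seg 1: (8,-7) -> (0.222,-14.778), length = 11
  seg 2: (0.222,-14.778) -> (-12.506,-27.506), length = 18
Total = 29

Answer: 29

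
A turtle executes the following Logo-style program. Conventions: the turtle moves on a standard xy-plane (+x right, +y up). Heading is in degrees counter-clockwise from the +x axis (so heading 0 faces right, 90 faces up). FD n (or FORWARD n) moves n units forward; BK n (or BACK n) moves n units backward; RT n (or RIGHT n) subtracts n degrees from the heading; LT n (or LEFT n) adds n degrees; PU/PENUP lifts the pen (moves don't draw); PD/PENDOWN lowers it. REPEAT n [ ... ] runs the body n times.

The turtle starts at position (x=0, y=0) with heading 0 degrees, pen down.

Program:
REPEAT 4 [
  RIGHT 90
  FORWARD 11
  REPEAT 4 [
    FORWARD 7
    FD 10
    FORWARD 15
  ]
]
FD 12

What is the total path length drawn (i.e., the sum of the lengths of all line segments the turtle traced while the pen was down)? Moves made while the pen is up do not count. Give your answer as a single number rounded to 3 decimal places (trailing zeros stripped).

Executing turtle program step by step:
Start: pos=(0,0), heading=0, pen down
REPEAT 4 [
  -- iteration 1/4 --
  RT 90: heading 0 -> 270
  FD 11: (0,0) -> (0,-11) [heading=270, draw]
  REPEAT 4 [
    -- iteration 1/4 --
    FD 7: (0,-11) -> (0,-18) [heading=270, draw]
    FD 10: (0,-18) -> (0,-28) [heading=270, draw]
    FD 15: (0,-28) -> (0,-43) [heading=270, draw]
    -- iteration 2/4 --
    FD 7: (0,-43) -> (0,-50) [heading=270, draw]
    FD 10: (0,-50) -> (0,-60) [heading=270, draw]
    FD 15: (0,-60) -> (0,-75) [heading=270, draw]
    -- iteration 3/4 --
    FD 7: (0,-75) -> (0,-82) [heading=270, draw]
    FD 10: (0,-82) -> (0,-92) [heading=270, draw]
    FD 15: (0,-92) -> (0,-107) [heading=270, draw]
    -- iteration 4/4 --
    FD 7: (0,-107) -> (0,-114) [heading=270, draw]
    FD 10: (0,-114) -> (0,-124) [heading=270, draw]
    FD 15: (0,-124) -> (0,-139) [heading=270, draw]
  ]
  -- iteration 2/4 --
  RT 90: heading 270 -> 180
  FD 11: (0,-139) -> (-11,-139) [heading=180, draw]
  REPEAT 4 [
    -- iteration 1/4 --
    FD 7: (-11,-139) -> (-18,-139) [heading=180, draw]
    FD 10: (-18,-139) -> (-28,-139) [heading=180, draw]
    FD 15: (-28,-139) -> (-43,-139) [heading=180, draw]
    -- iteration 2/4 --
    FD 7: (-43,-139) -> (-50,-139) [heading=180, draw]
    FD 10: (-50,-139) -> (-60,-139) [heading=180, draw]
    FD 15: (-60,-139) -> (-75,-139) [heading=180, draw]
    -- iteration 3/4 --
    FD 7: (-75,-139) -> (-82,-139) [heading=180, draw]
    FD 10: (-82,-139) -> (-92,-139) [heading=180, draw]
    FD 15: (-92,-139) -> (-107,-139) [heading=180, draw]
    -- iteration 4/4 --
    FD 7: (-107,-139) -> (-114,-139) [heading=180, draw]
    FD 10: (-114,-139) -> (-124,-139) [heading=180, draw]
    FD 15: (-124,-139) -> (-139,-139) [heading=180, draw]
  ]
  -- iteration 3/4 --
  RT 90: heading 180 -> 90
  FD 11: (-139,-139) -> (-139,-128) [heading=90, draw]
  REPEAT 4 [
    -- iteration 1/4 --
    FD 7: (-139,-128) -> (-139,-121) [heading=90, draw]
    FD 10: (-139,-121) -> (-139,-111) [heading=90, draw]
    FD 15: (-139,-111) -> (-139,-96) [heading=90, draw]
    -- iteration 2/4 --
    FD 7: (-139,-96) -> (-139,-89) [heading=90, draw]
    FD 10: (-139,-89) -> (-139,-79) [heading=90, draw]
    FD 15: (-139,-79) -> (-139,-64) [heading=90, draw]
    -- iteration 3/4 --
    FD 7: (-139,-64) -> (-139,-57) [heading=90, draw]
    FD 10: (-139,-57) -> (-139,-47) [heading=90, draw]
    FD 15: (-139,-47) -> (-139,-32) [heading=90, draw]
    -- iteration 4/4 --
    FD 7: (-139,-32) -> (-139,-25) [heading=90, draw]
    FD 10: (-139,-25) -> (-139,-15) [heading=90, draw]
    FD 15: (-139,-15) -> (-139,0) [heading=90, draw]
  ]
  -- iteration 4/4 --
  RT 90: heading 90 -> 0
  FD 11: (-139,0) -> (-128,0) [heading=0, draw]
  REPEAT 4 [
    -- iteration 1/4 --
    FD 7: (-128,0) -> (-121,0) [heading=0, draw]
    FD 10: (-121,0) -> (-111,0) [heading=0, draw]
    FD 15: (-111,0) -> (-96,0) [heading=0, draw]
    -- iteration 2/4 --
    FD 7: (-96,0) -> (-89,0) [heading=0, draw]
    FD 10: (-89,0) -> (-79,0) [heading=0, draw]
    FD 15: (-79,0) -> (-64,0) [heading=0, draw]
    -- iteration 3/4 --
    FD 7: (-64,0) -> (-57,0) [heading=0, draw]
    FD 10: (-57,0) -> (-47,0) [heading=0, draw]
    FD 15: (-47,0) -> (-32,0) [heading=0, draw]
    -- iteration 4/4 --
    FD 7: (-32,0) -> (-25,0) [heading=0, draw]
    FD 10: (-25,0) -> (-15,0) [heading=0, draw]
    FD 15: (-15,0) -> (0,0) [heading=0, draw]
  ]
]
FD 12: (0,0) -> (12,0) [heading=0, draw]
Final: pos=(12,0), heading=0, 53 segment(s) drawn

Segment lengths:
  seg 1: (0,0) -> (0,-11), length = 11
  seg 2: (0,-11) -> (0,-18), length = 7
  seg 3: (0,-18) -> (0,-28), length = 10
  seg 4: (0,-28) -> (0,-43), length = 15
  seg 5: (0,-43) -> (0,-50), length = 7
  seg 6: (0,-50) -> (0,-60), length = 10
  seg 7: (0,-60) -> (0,-75), length = 15
  seg 8: (0,-75) -> (0,-82), length = 7
  seg 9: (0,-82) -> (0,-92), length = 10
  seg 10: (0,-92) -> (0,-107), length = 15
  seg 11: (0,-107) -> (0,-114), length = 7
  seg 12: (0,-114) -> (0,-124), length = 10
  seg 13: (0,-124) -> (0,-139), length = 15
  seg 14: (0,-139) -> (-11,-139), length = 11
  seg 15: (-11,-139) -> (-18,-139), length = 7
  seg 16: (-18,-139) -> (-28,-139), length = 10
  seg 17: (-28,-139) -> (-43,-139), length = 15
  seg 18: (-43,-139) -> (-50,-139), length = 7
  seg 19: (-50,-139) -> (-60,-139), length = 10
  seg 20: (-60,-139) -> (-75,-139), length = 15
  seg 21: (-75,-139) -> (-82,-139), length = 7
  seg 22: (-82,-139) -> (-92,-139), length = 10
  seg 23: (-92,-139) -> (-107,-139), length = 15
  seg 24: (-107,-139) -> (-114,-139), length = 7
  seg 25: (-114,-139) -> (-124,-139), length = 10
  seg 26: (-124,-139) -> (-139,-139), length = 15
  seg 27: (-139,-139) -> (-139,-128), length = 11
  seg 28: (-139,-128) -> (-139,-121), length = 7
  seg 29: (-139,-121) -> (-139,-111), length = 10
  seg 30: (-139,-111) -> (-139,-96), length = 15
  seg 31: (-139,-96) -> (-139,-89), length = 7
  seg 32: (-139,-89) -> (-139,-79), length = 10
  seg 33: (-139,-79) -> (-139,-64), length = 15
  seg 34: (-139,-64) -> (-139,-57), length = 7
  seg 35: (-139,-57) -> (-139,-47), length = 10
  seg 36: (-139,-47) -> (-139,-32), length = 15
  seg 37: (-139,-32) -> (-139,-25), length = 7
  seg 38: (-139,-25) -> (-139,-15), length = 10
  seg 39: (-139,-15) -> (-139,0), length = 15
  seg 40: (-139,0) -> (-128,0), length = 11
  seg 41: (-128,0) -> (-121,0), length = 7
  seg 42: (-121,0) -> (-111,0), length = 10
  seg 43: (-111,0) -> (-96,0), length = 15
  seg 44: (-96,0) -> (-89,0), length = 7
  seg 45: (-89,0) -> (-79,0), length = 10
  seg 46: (-79,0) -> (-64,0), length = 15
  seg 47: (-64,0) -> (-57,0), length = 7
  seg 48: (-57,0) -> (-47,0), length = 10
  seg 49: (-47,0) -> (-32,0), length = 15
  seg 50: (-32,0) -> (-25,0), length = 7
  seg 51: (-25,0) -> (-15,0), length = 10
  seg 52: (-15,0) -> (0,0), length = 15
  seg 53: (0,0) -> (12,0), length = 12
Total = 568

Answer: 568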